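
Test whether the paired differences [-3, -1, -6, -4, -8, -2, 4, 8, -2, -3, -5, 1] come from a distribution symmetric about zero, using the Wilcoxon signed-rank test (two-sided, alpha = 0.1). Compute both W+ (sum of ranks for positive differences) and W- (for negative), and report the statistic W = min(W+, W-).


Step 1: Drop any zero differences (none here) and take |d_i|.
|d| = [3, 1, 6, 4, 8, 2, 4, 8, 2, 3, 5, 1]
Step 2: Midrank |d_i| (ties get averaged ranks).
ranks: |3|->5.5, |1|->1.5, |6|->10, |4|->7.5, |8|->11.5, |2|->3.5, |4|->7.5, |8|->11.5, |2|->3.5, |3|->5.5, |5|->9, |1|->1.5
Step 3: Attach original signs; sum ranks with positive sign and with negative sign.
W+ = 7.5 + 11.5 + 1.5 = 20.5
W- = 5.5 + 1.5 + 10 + 7.5 + 11.5 + 3.5 + 3.5 + 5.5 + 9 = 57.5
(Check: W+ + W- = 78 should equal n(n+1)/2 = 78.)
Step 4: Test statistic W = min(W+, W-) = 20.5.
Step 5: Ties in |d|, so use the tie-corrected normal approximation.
        E[W] = n(n+1)/4 = 12*13/4 = 39.
        Tie groups: |d|=1 (t=2), |d|=2 (t=2), |d|=3 (t=2), |d|=4 (t=2), |d|=8 (t=2); sum(t^3 - t) = 30.
        Var[W] = n(n+1)(2n+1)/24 - sum(t^3-t)/48 = 3900/24 - 30/48 = 161.875.
        z = (W - E[W]) / sqrt(Var[W]) = (20.5 - 39) / 12.7230 = -1.4541.
        Two-sided p = 2*Phi(z) = 0.145930.
Step 6: alpha = 0.1. fail to reject H0.

W+ = 20.5, W- = 57.5, W = min = 20.5, p = 0.145930, fail to reject H0.


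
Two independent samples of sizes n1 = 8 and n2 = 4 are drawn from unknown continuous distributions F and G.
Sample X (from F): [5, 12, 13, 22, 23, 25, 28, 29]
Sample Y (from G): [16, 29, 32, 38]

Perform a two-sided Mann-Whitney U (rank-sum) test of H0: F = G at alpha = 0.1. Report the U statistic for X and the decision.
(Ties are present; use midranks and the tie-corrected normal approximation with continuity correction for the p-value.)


Step 1: Combine and sort all 12 observations; assign midranks.
sorted (value, group): (5,X), (12,X), (13,X), (16,Y), (22,X), (23,X), (25,X), (28,X), (29,X), (29,Y), (32,Y), (38,Y)
ranks: 5->1, 12->2, 13->3, 16->4, 22->5, 23->6, 25->7, 28->8, 29->9.5, 29->9.5, 32->11, 38->12
Step 2: Rank sum for X: R1 = 1 + 2 + 3 + 5 + 6 + 7 + 8 + 9.5 = 41.5.
Step 3: U_X = R1 - n1(n1+1)/2 = 41.5 - 8*9/2 = 41.5 - 36 = 5.5.
       U_Y = n1*n2 - U_X = 32 - 5.5 = 26.5.
Step 4: Ties are present, so use the tie-corrected normal approximation (with continuity correction) for the p-value.
Step 5: p-value = 0.088869; compare to alpha = 0.1. reject H0.

U_X = 5.5, p = 0.088869, reject H0 at alpha = 0.1.


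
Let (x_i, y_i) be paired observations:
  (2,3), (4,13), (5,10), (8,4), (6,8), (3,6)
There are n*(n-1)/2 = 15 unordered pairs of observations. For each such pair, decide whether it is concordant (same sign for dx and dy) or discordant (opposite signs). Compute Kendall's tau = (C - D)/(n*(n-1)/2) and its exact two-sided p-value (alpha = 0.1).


Step 1: Enumerate the 15 unordered pairs (i,j) with i<j and classify each by sign(x_j-x_i) * sign(y_j-y_i).
  (1,2):dx=+2,dy=+10->C; (1,3):dx=+3,dy=+7->C; (1,4):dx=+6,dy=+1->C; (1,5):dx=+4,dy=+5->C
  (1,6):dx=+1,dy=+3->C; (2,3):dx=+1,dy=-3->D; (2,4):dx=+4,dy=-9->D; (2,5):dx=+2,dy=-5->D
  (2,6):dx=-1,dy=-7->C; (3,4):dx=+3,dy=-6->D; (3,5):dx=+1,dy=-2->D; (3,6):dx=-2,dy=-4->C
  (4,5):dx=-2,dy=+4->D; (4,6):dx=-5,dy=+2->D; (5,6):dx=-3,dy=-2->C
Step 2: C = 8, D = 7, total pairs = 15.
Step 3: tau = (C - D)/(n(n-1)/2) = (8 - 7)/15 = 0.066667.
Step 4: Exact two-sided p-value (enumerate n! = 720 permutations of y under H0): p = 1.000000.
Step 5: alpha = 0.1. fail to reject H0.

tau_b = 0.0667 (C=8, D=7), p = 1.000000, fail to reject H0.


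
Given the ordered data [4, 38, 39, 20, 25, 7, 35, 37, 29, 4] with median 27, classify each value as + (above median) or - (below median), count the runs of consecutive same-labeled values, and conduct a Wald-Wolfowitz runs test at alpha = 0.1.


Step 1: Compute median = 27; label A = above, B = below.
Labels in order: BAABBBAAAB  (n_A = 5, n_B = 5)
Step 2: Count runs R = 5.
Step 3: Under H0 (random ordering), E[R] = 2*n_A*n_B/(n_A+n_B) + 1 = 2*5*5/10 + 1 = 6.0000.
        Var[R] = 2*n_A*n_B*(2*n_A*n_B - n_A - n_B) / ((n_A+n_B)^2 * (n_A+n_B-1)) = 2000/900 = 2.2222.
        SD[R] = 1.4907.
Step 4: Continuity-corrected z = (R + 0.5 - E[R]) / SD[R] = (5 + 0.5 - 6.0000) / 1.4907 = -0.3354.
Step 5: Two-sided p-value via normal approximation = 2*(1 - Phi(|z|)) = 0.737316.
Step 6: alpha = 0.1. fail to reject H0.

R = 5, z = -0.3354, p = 0.737316, fail to reject H0.


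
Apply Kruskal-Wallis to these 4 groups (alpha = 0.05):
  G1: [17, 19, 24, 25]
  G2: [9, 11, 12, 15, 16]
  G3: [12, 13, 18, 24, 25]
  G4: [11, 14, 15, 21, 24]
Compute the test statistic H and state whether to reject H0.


Step 1: Combine all N = 19 observations and assign midranks.
sorted (value, group, rank): (9,G2,1), (11,G2,2.5), (11,G4,2.5), (12,G2,4.5), (12,G3,4.5), (13,G3,6), (14,G4,7), (15,G2,8.5), (15,G4,8.5), (16,G2,10), (17,G1,11), (18,G3,12), (19,G1,13), (21,G4,14), (24,G1,16), (24,G3,16), (24,G4,16), (25,G1,18.5), (25,G3,18.5)
Step 2: Sum ranks within each group.
R_1 = 58.5 (n_1 = 4)
R_2 = 26.5 (n_2 = 5)
R_3 = 57 (n_3 = 5)
R_4 = 48 (n_4 = 5)
Step 3: H = 12/(N(N+1)) * sum(R_i^2/n_i) - 3(N+1)
     = 12/(19*20) * (58.5^2/4 + 26.5^2/5 + 57^2/5 + 48^2/5) - 3*20
     = 0.031579 * 2106.61 - 60
     = 6.524605.
Step 4: Ties present; correction factor C = 1 - 48/(19^3 - 19) = 0.992982. Corrected H = 6.524605 / 0.992982 = 6.570716.
Step 5: Under H0, H ~ chi^2(3); p-value = 0.086915.
Step 6: alpha = 0.05. fail to reject H0.

H = 6.5707, df = 3, p = 0.086915, fail to reject H0.


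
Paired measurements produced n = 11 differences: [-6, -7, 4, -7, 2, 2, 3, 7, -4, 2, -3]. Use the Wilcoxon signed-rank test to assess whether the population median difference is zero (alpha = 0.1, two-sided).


Step 1: Drop any zero differences (none here) and take |d_i|.
|d| = [6, 7, 4, 7, 2, 2, 3, 7, 4, 2, 3]
Step 2: Midrank |d_i| (ties get averaged ranks).
ranks: |6|->8, |7|->10, |4|->6.5, |7|->10, |2|->2, |2|->2, |3|->4.5, |7|->10, |4|->6.5, |2|->2, |3|->4.5
Step 3: Attach original signs; sum ranks with positive sign and with negative sign.
W+ = 6.5 + 2 + 2 + 4.5 + 10 + 2 = 27
W- = 8 + 10 + 10 + 6.5 + 4.5 = 39
(Check: W+ + W- = 66 should equal n(n+1)/2 = 66.)
Step 4: Test statistic W = min(W+, W-) = 27.
Step 5: Ties in |d|, so use the tie-corrected normal approximation.
        E[W] = n(n+1)/4 = 11*12/4 = 33.
        Tie groups: |d|=2 (t=3), |d|=3 (t=2), |d|=4 (t=2), |d|=7 (t=3); sum(t^3 - t) = 60.
        Var[W] = n(n+1)(2n+1)/24 - sum(t^3-t)/48 = 3036/24 - 60/48 = 125.25.
        z = (W - E[W]) / sqrt(Var[W]) = (27 - 33) / 11.1915 = -0.5361.
        Two-sided p = 2*Phi(z) = 0.591875.
Step 6: alpha = 0.1. fail to reject H0.

W+ = 27, W- = 39, W = min = 27, p = 0.591875, fail to reject H0.


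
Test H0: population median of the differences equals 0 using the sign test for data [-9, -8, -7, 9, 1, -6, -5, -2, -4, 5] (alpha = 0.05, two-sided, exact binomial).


Step 1: Discard zero differences. Original n = 10; n_eff = number of nonzero differences = 10.
Nonzero differences (with sign): -9, -8, -7, +9, +1, -6, -5, -2, -4, +5
Step 2: Count signs: positive = 3, negative = 7.
Step 3: Under H0: P(positive) = 0.5, so the number of positives S ~ Bin(10, 0.5).
Step 4: Two-sided exact p-value = sum of Bin(10,0.5) probabilities at or below the observed probability = 0.343750.
Step 5: alpha = 0.05. fail to reject H0.

n_eff = 10, pos = 3, neg = 7, p = 0.343750, fail to reject H0.


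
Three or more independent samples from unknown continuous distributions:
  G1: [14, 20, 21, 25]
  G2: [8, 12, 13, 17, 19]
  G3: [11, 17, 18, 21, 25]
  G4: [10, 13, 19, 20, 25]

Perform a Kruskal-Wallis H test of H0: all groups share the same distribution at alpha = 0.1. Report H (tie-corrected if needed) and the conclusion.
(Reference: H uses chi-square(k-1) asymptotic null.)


Step 1: Combine all N = 19 observations and assign midranks.
sorted (value, group, rank): (8,G2,1), (10,G4,2), (11,G3,3), (12,G2,4), (13,G2,5.5), (13,G4,5.5), (14,G1,7), (17,G2,8.5), (17,G3,8.5), (18,G3,10), (19,G2,11.5), (19,G4,11.5), (20,G1,13.5), (20,G4,13.5), (21,G1,15.5), (21,G3,15.5), (25,G1,18), (25,G3,18), (25,G4,18)
Step 2: Sum ranks within each group.
R_1 = 54 (n_1 = 4)
R_2 = 30.5 (n_2 = 5)
R_3 = 55 (n_3 = 5)
R_4 = 50.5 (n_4 = 5)
Step 3: H = 12/(N(N+1)) * sum(R_i^2/n_i) - 3(N+1)
     = 12/(19*20) * (54^2/4 + 30.5^2/5 + 55^2/5 + 50.5^2/5) - 3*20
     = 0.031579 * 2030.1 - 60
     = 4.108421.
Step 4: Ties present; correction factor C = 1 - 54/(19^3 - 19) = 0.992105. Corrected H = 4.108421 / 0.992105 = 4.141114.
Step 5: Under H0, H ~ chi^2(3); p-value = 0.246624.
Step 6: alpha = 0.1. fail to reject H0.

H = 4.1411, df = 3, p = 0.246624, fail to reject H0.


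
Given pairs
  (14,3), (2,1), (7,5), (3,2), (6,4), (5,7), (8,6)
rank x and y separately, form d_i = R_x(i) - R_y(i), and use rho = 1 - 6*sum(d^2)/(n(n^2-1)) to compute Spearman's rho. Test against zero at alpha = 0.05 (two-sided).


Step 1: Rank x and y separately (midranks; no ties here).
rank(x): 14->7, 2->1, 7->5, 3->2, 6->4, 5->3, 8->6
rank(y): 3->3, 1->1, 5->5, 2->2, 4->4, 7->7, 6->6
Step 2: d_i = R_x(i) - R_y(i); compute d_i^2.
  (7-3)^2=16, (1-1)^2=0, (5-5)^2=0, (2-2)^2=0, (4-4)^2=0, (3-7)^2=16, (6-6)^2=0
sum(d^2) = 32.
Step 3: rho = 1 - 6*32 / (7*(7^2 - 1)) = 1 - 192/336 = 0.428571.
Step 4: Under H0, t = rho * sqrt((n-2)/(1-rho^2)) = 1.0607 ~ t(5).
Step 5: Two-sided p-value from the t-distribution with 5 df = 0.337368.
Step 6: alpha = 0.05. fail to reject H0.

rho = 0.4286, p = 0.337368, fail to reject H0 at alpha = 0.05.


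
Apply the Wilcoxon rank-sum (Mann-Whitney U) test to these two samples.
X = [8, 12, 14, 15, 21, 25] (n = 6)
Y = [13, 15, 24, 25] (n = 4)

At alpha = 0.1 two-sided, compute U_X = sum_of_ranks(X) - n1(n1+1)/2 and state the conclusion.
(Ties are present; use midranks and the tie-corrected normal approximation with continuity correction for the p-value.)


Step 1: Combine and sort all 10 observations; assign midranks.
sorted (value, group): (8,X), (12,X), (13,Y), (14,X), (15,X), (15,Y), (21,X), (24,Y), (25,X), (25,Y)
ranks: 8->1, 12->2, 13->3, 14->4, 15->5.5, 15->5.5, 21->7, 24->8, 25->9.5, 25->9.5
Step 2: Rank sum for X: R1 = 1 + 2 + 4 + 5.5 + 7 + 9.5 = 29.
Step 3: U_X = R1 - n1(n1+1)/2 = 29 - 6*7/2 = 29 - 21 = 8.
       U_Y = n1*n2 - U_X = 24 - 8 = 16.
Step 4: Ties are present, so use the tie-corrected normal approximation (with continuity correction) for the p-value.
Step 5: p-value = 0.452793; compare to alpha = 0.1. fail to reject H0.

U_X = 8, p = 0.452793, fail to reject H0 at alpha = 0.1.


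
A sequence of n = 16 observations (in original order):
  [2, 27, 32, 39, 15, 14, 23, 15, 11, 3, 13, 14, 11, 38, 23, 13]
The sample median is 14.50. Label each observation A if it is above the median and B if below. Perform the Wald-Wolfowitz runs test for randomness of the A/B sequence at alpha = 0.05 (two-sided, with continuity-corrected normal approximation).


Step 1: Compute median = 14.50; label A = above, B = below.
Labels in order: BAAAABAABBBBBAAB  (n_A = 8, n_B = 8)
Step 2: Count runs R = 7.
Step 3: Under H0 (random ordering), E[R] = 2*n_A*n_B/(n_A+n_B) + 1 = 2*8*8/16 + 1 = 9.0000.
        Var[R] = 2*n_A*n_B*(2*n_A*n_B - n_A - n_B) / ((n_A+n_B)^2 * (n_A+n_B-1)) = 14336/3840 = 3.7333.
        SD[R] = 1.9322.
Step 4: Continuity-corrected z = (R + 0.5 - E[R]) / SD[R] = (7 + 0.5 - 9.0000) / 1.9322 = -0.7763.
Step 5: Two-sided p-value via normal approximation = 2*(1 - Phi(|z|)) = 0.437558.
Step 6: alpha = 0.05. fail to reject H0.

R = 7, z = -0.7763, p = 0.437558, fail to reject H0.


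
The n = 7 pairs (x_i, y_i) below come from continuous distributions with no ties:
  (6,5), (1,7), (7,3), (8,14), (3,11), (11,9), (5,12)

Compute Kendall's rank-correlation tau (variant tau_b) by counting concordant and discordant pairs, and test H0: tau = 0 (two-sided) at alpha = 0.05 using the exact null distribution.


Step 1: Enumerate the 21 unordered pairs (i,j) with i<j and classify each by sign(x_j-x_i) * sign(y_j-y_i).
  (1,2):dx=-5,dy=+2->D; (1,3):dx=+1,dy=-2->D; (1,4):dx=+2,dy=+9->C; (1,5):dx=-3,dy=+6->D
  (1,6):dx=+5,dy=+4->C; (1,7):dx=-1,dy=+7->D; (2,3):dx=+6,dy=-4->D; (2,4):dx=+7,dy=+7->C
  (2,5):dx=+2,dy=+4->C; (2,6):dx=+10,dy=+2->C; (2,7):dx=+4,dy=+5->C; (3,4):dx=+1,dy=+11->C
  (3,5):dx=-4,dy=+8->D; (3,6):dx=+4,dy=+6->C; (3,7):dx=-2,dy=+9->D; (4,5):dx=-5,dy=-3->C
  (4,6):dx=+3,dy=-5->D; (4,7):dx=-3,dy=-2->C; (5,6):dx=+8,dy=-2->D; (5,7):dx=+2,dy=+1->C
  (6,7):dx=-6,dy=+3->D
Step 2: C = 11, D = 10, total pairs = 21.
Step 3: tau = (C - D)/(n(n-1)/2) = (11 - 10)/21 = 0.047619.
Step 4: Exact two-sided p-value (enumerate n! = 5040 permutations of y under H0): p = 1.000000.
Step 5: alpha = 0.05. fail to reject H0.

tau_b = 0.0476 (C=11, D=10), p = 1.000000, fail to reject H0.


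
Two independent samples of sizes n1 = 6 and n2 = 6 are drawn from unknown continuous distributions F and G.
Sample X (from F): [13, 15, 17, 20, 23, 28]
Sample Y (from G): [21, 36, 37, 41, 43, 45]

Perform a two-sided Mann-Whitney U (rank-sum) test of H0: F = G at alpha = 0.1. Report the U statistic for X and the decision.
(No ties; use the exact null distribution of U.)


Step 1: Combine and sort all 12 observations; assign midranks.
sorted (value, group): (13,X), (15,X), (17,X), (20,X), (21,Y), (23,X), (28,X), (36,Y), (37,Y), (41,Y), (43,Y), (45,Y)
ranks: 13->1, 15->2, 17->3, 20->4, 21->5, 23->6, 28->7, 36->8, 37->9, 41->10, 43->11, 45->12
Step 2: Rank sum for X: R1 = 1 + 2 + 3 + 4 + 6 + 7 = 23.
Step 3: U_X = R1 - n1(n1+1)/2 = 23 - 6*7/2 = 23 - 21 = 2.
       U_Y = n1*n2 - U_X = 36 - 2 = 34.
Step 4: No ties, so the exact null distribution of U (based on enumerating the C(12,6) = 924 equally likely rank assignments) gives the two-sided p-value.
Step 5: p-value = 0.008658; compare to alpha = 0.1. reject H0.

U_X = 2, p = 0.008658, reject H0 at alpha = 0.1.


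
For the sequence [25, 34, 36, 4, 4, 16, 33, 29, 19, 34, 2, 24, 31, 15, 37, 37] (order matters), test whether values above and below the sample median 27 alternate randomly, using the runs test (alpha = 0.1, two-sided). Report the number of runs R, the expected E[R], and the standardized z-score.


Step 1: Compute median = 27; label A = above, B = below.
Labels in order: BAABBBAABABBABAA  (n_A = 8, n_B = 8)
Step 2: Count runs R = 10.
Step 3: Under H0 (random ordering), E[R] = 2*n_A*n_B/(n_A+n_B) + 1 = 2*8*8/16 + 1 = 9.0000.
        Var[R] = 2*n_A*n_B*(2*n_A*n_B - n_A - n_B) / ((n_A+n_B)^2 * (n_A+n_B-1)) = 14336/3840 = 3.7333.
        SD[R] = 1.9322.
Step 4: Continuity-corrected z = (R - 0.5 - E[R]) / SD[R] = (10 - 0.5 - 9.0000) / 1.9322 = 0.2588.
Step 5: Two-sided p-value via normal approximation = 2*(1 - Phi(|z|)) = 0.795809.
Step 6: alpha = 0.1. fail to reject H0.

R = 10, z = 0.2588, p = 0.795809, fail to reject H0.


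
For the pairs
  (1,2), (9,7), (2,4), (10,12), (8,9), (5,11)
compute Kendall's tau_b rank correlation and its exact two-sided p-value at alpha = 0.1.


Step 1: Enumerate the 15 unordered pairs (i,j) with i<j and classify each by sign(x_j-x_i) * sign(y_j-y_i).
  (1,2):dx=+8,dy=+5->C; (1,3):dx=+1,dy=+2->C; (1,4):dx=+9,dy=+10->C; (1,5):dx=+7,dy=+7->C
  (1,6):dx=+4,dy=+9->C; (2,3):dx=-7,dy=-3->C; (2,4):dx=+1,dy=+5->C; (2,5):dx=-1,dy=+2->D
  (2,6):dx=-4,dy=+4->D; (3,4):dx=+8,dy=+8->C; (3,5):dx=+6,dy=+5->C; (3,6):dx=+3,dy=+7->C
  (4,5):dx=-2,dy=-3->C; (4,6):dx=-5,dy=-1->C; (5,6):dx=-3,dy=+2->D
Step 2: C = 12, D = 3, total pairs = 15.
Step 3: tau = (C - D)/(n(n-1)/2) = (12 - 3)/15 = 0.600000.
Step 4: Exact two-sided p-value (enumerate n! = 720 permutations of y under H0): p = 0.136111.
Step 5: alpha = 0.1. fail to reject H0.

tau_b = 0.6000 (C=12, D=3), p = 0.136111, fail to reject H0.


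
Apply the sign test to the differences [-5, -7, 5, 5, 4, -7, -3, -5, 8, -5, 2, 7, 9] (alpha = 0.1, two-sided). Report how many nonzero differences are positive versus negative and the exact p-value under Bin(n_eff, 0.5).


Step 1: Discard zero differences. Original n = 13; n_eff = number of nonzero differences = 13.
Nonzero differences (with sign): -5, -7, +5, +5, +4, -7, -3, -5, +8, -5, +2, +7, +9
Step 2: Count signs: positive = 7, negative = 6.
Step 3: Under H0: P(positive) = 0.5, so the number of positives S ~ Bin(13, 0.5).
Step 4: Two-sided exact p-value = sum of Bin(13,0.5) probabilities at or below the observed probability = 1.000000.
Step 5: alpha = 0.1. fail to reject H0.

n_eff = 13, pos = 7, neg = 6, p = 1.000000, fail to reject H0.


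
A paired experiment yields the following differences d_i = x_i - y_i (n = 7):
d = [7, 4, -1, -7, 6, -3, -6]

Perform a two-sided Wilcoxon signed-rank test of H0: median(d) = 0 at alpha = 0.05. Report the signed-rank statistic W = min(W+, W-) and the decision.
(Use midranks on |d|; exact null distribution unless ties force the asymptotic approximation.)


Step 1: Drop any zero differences (none here) and take |d_i|.
|d| = [7, 4, 1, 7, 6, 3, 6]
Step 2: Midrank |d_i| (ties get averaged ranks).
ranks: |7|->6.5, |4|->3, |1|->1, |7|->6.5, |6|->4.5, |3|->2, |6|->4.5
Step 3: Attach original signs; sum ranks with positive sign and with negative sign.
W+ = 6.5 + 3 + 4.5 = 14
W- = 1 + 6.5 + 2 + 4.5 = 14
(Check: W+ + W- = 28 should equal n(n+1)/2 = 28.)
Step 4: Test statistic W = min(W+, W-) = 14.
Step 5: Ties in |d|, so use the tie-corrected normal approximation.
        E[W] = n(n+1)/4 = 7*8/4 = 14.
        Tie groups: |d|=6 (t=2), |d|=7 (t=2); sum(t^3 - t) = 12.
        Var[W] = n(n+1)(2n+1)/24 - sum(t^3-t)/48 = 840/24 - 12/48 = 34.75.
        z = (W - E[W]) / sqrt(Var[W]) = (14 - 14) / 5.8949 = 0.0000.
        Two-sided p = 2*Phi(z) = 1.000000.
Step 6: alpha = 0.05. fail to reject H0.

W+ = 14, W- = 14, W = min = 14, p = 1.000000, fail to reject H0.


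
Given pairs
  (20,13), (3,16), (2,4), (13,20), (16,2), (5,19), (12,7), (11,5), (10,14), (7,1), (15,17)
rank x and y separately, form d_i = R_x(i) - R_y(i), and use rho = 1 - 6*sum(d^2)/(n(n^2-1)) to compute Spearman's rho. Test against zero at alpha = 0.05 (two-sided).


Step 1: Rank x and y separately (midranks; no ties here).
rank(x): 20->11, 3->2, 2->1, 13->8, 16->10, 5->3, 12->7, 11->6, 10->5, 7->4, 15->9
rank(y): 13->6, 16->8, 4->3, 20->11, 2->2, 19->10, 7->5, 5->4, 14->7, 1->1, 17->9
Step 2: d_i = R_x(i) - R_y(i); compute d_i^2.
  (11-6)^2=25, (2-8)^2=36, (1-3)^2=4, (8-11)^2=9, (10-2)^2=64, (3-10)^2=49, (7-5)^2=4, (6-4)^2=4, (5-7)^2=4, (4-1)^2=9, (9-9)^2=0
sum(d^2) = 208.
Step 3: rho = 1 - 6*208 / (11*(11^2 - 1)) = 1 - 1248/1320 = 0.054545.
Step 4: Under H0, t = rho * sqrt((n-2)/(1-rho^2)) = 0.1639 ~ t(9).
Step 5: Two-sided p-value from the t-distribution with 9 df = 0.873447.
Step 6: alpha = 0.05. fail to reject H0.

rho = 0.0545, p = 0.873447, fail to reject H0 at alpha = 0.05.


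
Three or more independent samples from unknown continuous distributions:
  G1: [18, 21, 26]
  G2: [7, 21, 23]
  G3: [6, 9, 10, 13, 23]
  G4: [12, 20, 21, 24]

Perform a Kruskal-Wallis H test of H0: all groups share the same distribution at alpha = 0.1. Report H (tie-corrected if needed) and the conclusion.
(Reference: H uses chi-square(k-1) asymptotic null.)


Step 1: Combine all N = 15 observations and assign midranks.
sorted (value, group, rank): (6,G3,1), (7,G2,2), (9,G3,3), (10,G3,4), (12,G4,5), (13,G3,6), (18,G1,7), (20,G4,8), (21,G1,10), (21,G2,10), (21,G4,10), (23,G2,12.5), (23,G3,12.5), (24,G4,14), (26,G1,15)
Step 2: Sum ranks within each group.
R_1 = 32 (n_1 = 3)
R_2 = 24.5 (n_2 = 3)
R_3 = 26.5 (n_3 = 5)
R_4 = 37 (n_4 = 4)
Step 3: H = 12/(N(N+1)) * sum(R_i^2/n_i) - 3(N+1)
     = 12/(15*16) * (32^2/3 + 24.5^2/3 + 26.5^2/5 + 37^2/4) - 3*16
     = 0.050000 * 1024.12 - 48
     = 3.205833.
Step 4: Ties present; correction factor C = 1 - 30/(15^3 - 15) = 0.991071. Corrected H = 3.205833 / 0.991071 = 3.234715.
Step 5: Under H0, H ~ chi^2(3); p-value = 0.356833.
Step 6: alpha = 0.1. fail to reject H0.

H = 3.2347, df = 3, p = 0.356833, fail to reject H0.


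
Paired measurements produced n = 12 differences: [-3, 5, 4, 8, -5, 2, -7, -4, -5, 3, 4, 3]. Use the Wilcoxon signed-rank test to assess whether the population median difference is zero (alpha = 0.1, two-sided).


Step 1: Drop any zero differences (none here) and take |d_i|.
|d| = [3, 5, 4, 8, 5, 2, 7, 4, 5, 3, 4, 3]
Step 2: Midrank |d_i| (ties get averaged ranks).
ranks: |3|->3, |5|->9, |4|->6, |8|->12, |5|->9, |2|->1, |7|->11, |4|->6, |5|->9, |3|->3, |4|->6, |3|->3
Step 3: Attach original signs; sum ranks with positive sign and with negative sign.
W+ = 9 + 6 + 12 + 1 + 3 + 6 + 3 = 40
W- = 3 + 9 + 11 + 6 + 9 = 38
(Check: W+ + W- = 78 should equal n(n+1)/2 = 78.)
Step 4: Test statistic W = min(W+, W-) = 38.
Step 5: Ties in |d|, so use the tie-corrected normal approximation.
        E[W] = n(n+1)/4 = 12*13/4 = 39.
        Tie groups: |d|=3 (t=3), |d|=4 (t=3), |d|=5 (t=3); sum(t^3 - t) = 72.
        Var[W] = n(n+1)(2n+1)/24 - sum(t^3-t)/48 = 3900/24 - 72/48 = 161.
        z = (W - E[W]) / sqrt(Var[W]) = (38 - 39) / 12.6886 = -0.0788.
        Two-sided p = 2*Phi(z) = 0.937183.
Step 6: alpha = 0.1. fail to reject H0.

W+ = 40, W- = 38, W = min = 38, p = 0.937183, fail to reject H0.


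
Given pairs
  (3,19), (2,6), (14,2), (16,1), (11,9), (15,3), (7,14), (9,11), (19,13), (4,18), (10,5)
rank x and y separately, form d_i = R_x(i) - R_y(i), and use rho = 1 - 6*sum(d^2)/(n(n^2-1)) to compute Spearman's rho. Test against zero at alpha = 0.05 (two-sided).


Step 1: Rank x and y separately (midranks; no ties here).
rank(x): 3->2, 2->1, 14->8, 16->10, 11->7, 15->9, 7->4, 9->5, 19->11, 4->3, 10->6
rank(y): 19->11, 6->5, 2->2, 1->1, 9->6, 3->3, 14->9, 11->7, 13->8, 18->10, 5->4
Step 2: d_i = R_x(i) - R_y(i); compute d_i^2.
  (2-11)^2=81, (1-5)^2=16, (8-2)^2=36, (10-1)^2=81, (7-6)^2=1, (9-3)^2=36, (4-9)^2=25, (5-7)^2=4, (11-8)^2=9, (3-10)^2=49, (6-4)^2=4
sum(d^2) = 342.
Step 3: rho = 1 - 6*342 / (11*(11^2 - 1)) = 1 - 2052/1320 = -0.554545.
Step 4: Under H0, t = rho * sqrt((n-2)/(1-rho^2)) = -1.9992 ~ t(9).
Step 5: Two-sided p-value from the t-distribution with 9 df = 0.076652.
Step 6: alpha = 0.05. fail to reject H0.

rho = -0.5545, p = 0.076652, fail to reject H0 at alpha = 0.05.


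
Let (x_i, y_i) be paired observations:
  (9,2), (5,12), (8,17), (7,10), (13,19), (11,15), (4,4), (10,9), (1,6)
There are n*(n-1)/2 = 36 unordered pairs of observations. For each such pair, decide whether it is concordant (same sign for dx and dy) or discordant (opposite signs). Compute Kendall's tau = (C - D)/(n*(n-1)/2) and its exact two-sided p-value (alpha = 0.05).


Step 1: Enumerate the 36 unordered pairs (i,j) with i<j and classify each by sign(x_j-x_i) * sign(y_j-y_i).
  (1,2):dx=-4,dy=+10->D; (1,3):dx=-1,dy=+15->D; (1,4):dx=-2,dy=+8->D; (1,5):dx=+4,dy=+17->C
  (1,6):dx=+2,dy=+13->C; (1,7):dx=-5,dy=+2->D; (1,8):dx=+1,dy=+7->C; (1,9):dx=-8,dy=+4->D
  (2,3):dx=+3,dy=+5->C; (2,4):dx=+2,dy=-2->D; (2,5):dx=+8,dy=+7->C; (2,6):dx=+6,dy=+3->C
  (2,7):dx=-1,dy=-8->C; (2,8):dx=+5,dy=-3->D; (2,9):dx=-4,dy=-6->C; (3,4):dx=-1,dy=-7->C
  (3,5):dx=+5,dy=+2->C; (3,6):dx=+3,dy=-2->D; (3,7):dx=-4,dy=-13->C; (3,8):dx=+2,dy=-8->D
  (3,9):dx=-7,dy=-11->C; (4,5):dx=+6,dy=+9->C; (4,6):dx=+4,dy=+5->C; (4,7):dx=-3,dy=-6->C
  (4,8):dx=+3,dy=-1->D; (4,9):dx=-6,dy=-4->C; (5,6):dx=-2,dy=-4->C; (5,7):dx=-9,dy=-15->C
  (5,8):dx=-3,dy=-10->C; (5,9):dx=-12,dy=-13->C; (6,7):dx=-7,dy=-11->C; (6,8):dx=-1,dy=-6->C
  (6,9):dx=-10,dy=-9->C; (7,8):dx=+6,dy=+5->C; (7,9):dx=-3,dy=+2->D; (8,9):dx=-9,dy=-3->C
Step 2: C = 25, D = 11, total pairs = 36.
Step 3: tau = (C - D)/(n(n-1)/2) = (25 - 11)/36 = 0.388889.
Step 4: Exact two-sided p-value (enumerate n! = 362880 permutations of y under H0): p = 0.180181.
Step 5: alpha = 0.05. fail to reject H0.

tau_b = 0.3889 (C=25, D=11), p = 0.180181, fail to reject H0.


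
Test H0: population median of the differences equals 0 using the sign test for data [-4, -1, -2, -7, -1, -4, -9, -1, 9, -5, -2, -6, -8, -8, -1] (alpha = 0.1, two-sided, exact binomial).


Step 1: Discard zero differences. Original n = 15; n_eff = number of nonzero differences = 15.
Nonzero differences (with sign): -4, -1, -2, -7, -1, -4, -9, -1, +9, -5, -2, -6, -8, -8, -1
Step 2: Count signs: positive = 1, negative = 14.
Step 3: Under H0: P(positive) = 0.5, so the number of positives S ~ Bin(15, 0.5).
Step 4: Two-sided exact p-value = sum of Bin(15,0.5) probabilities at or below the observed probability = 0.000977.
Step 5: alpha = 0.1. reject H0.

n_eff = 15, pos = 1, neg = 14, p = 0.000977, reject H0.


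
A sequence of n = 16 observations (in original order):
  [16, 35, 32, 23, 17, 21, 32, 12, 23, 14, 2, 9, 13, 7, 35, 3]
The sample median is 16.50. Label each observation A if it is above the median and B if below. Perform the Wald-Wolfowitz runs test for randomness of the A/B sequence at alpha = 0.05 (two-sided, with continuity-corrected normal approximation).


Step 1: Compute median = 16.50; label A = above, B = below.
Labels in order: BAAAAAABABBBBBAB  (n_A = 8, n_B = 8)
Step 2: Count runs R = 7.
Step 3: Under H0 (random ordering), E[R] = 2*n_A*n_B/(n_A+n_B) + 1 = 2*8*8/16 + 1 = 9.0000.
        Var[R] = 2*n_A*n_B*(2*n_A*n_B - n_A - n_B) / ((n_A+n_B)^2 * (n_A+n_B-1)) = 14336/3840 = 3.7333.
        SD[R] = 1.9322.
Step 4: Continuity-corrected z = (R + 0.5 - E[R]) / SD[R] = (7 + 0.5 - 9.0000) / 1.9322 = -0.7763.
Step 5: Two-sided p-value via normal approximation = 2*(1 - Phi(|z|)) = 0.437558.
Step 6: alpha = 0.05. fail to reject H0.

R = 7, z = -0.7763, p = 0.437558, fail to reject H0.


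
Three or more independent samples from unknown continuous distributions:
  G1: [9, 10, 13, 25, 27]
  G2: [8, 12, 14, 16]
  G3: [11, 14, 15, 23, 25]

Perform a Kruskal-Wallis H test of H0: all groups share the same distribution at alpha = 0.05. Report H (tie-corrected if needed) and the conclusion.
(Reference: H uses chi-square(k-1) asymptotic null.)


Step 1: Combine all N = 14 observations and assign midranks.
sorted (value, group, rank): (8,G2,1), (9,G1,2), (10,G1,3), (11,G3,4), (12,G2,5), (13,G1,6), (14,G2,7.5), (14,G3,7.5), (15,G3,9), (16,G2,10), (23,G3,11), (25,G1,12.5), (25,G3,12.5), (27,G1,14)
Step 2: Sum ranks within each group.
R_1 = 37.5 (n_1 = 5)
R_2 = 23.5 (n_2 = 4)
R_3 = 44 (n_3 = 5)
Step 3: H = 12/(N(N+1)) * sum(R_i^2/n_i) - 3(N+1)
     = 12/(14*15) * (37.5^2/5 + 23.5^2/4 + 44^2/5) - 3*15
     = 0.057143 * 806.513 - 45
     = 1.086429.
Step 4: Ties present; correction factor C = 1 - 12/(14^3 - 14) = 0.995604. Corrected H = 1.086429 / 0.995604 = 1.091225.
Step 5: Under H0, H ~ chi^2(2); p-value = 0.579487.
Step 6: alpha = 0.05. fail to reject H0.

H = 1.0912, df = 2, p = 0.579487, fail to reject H0.


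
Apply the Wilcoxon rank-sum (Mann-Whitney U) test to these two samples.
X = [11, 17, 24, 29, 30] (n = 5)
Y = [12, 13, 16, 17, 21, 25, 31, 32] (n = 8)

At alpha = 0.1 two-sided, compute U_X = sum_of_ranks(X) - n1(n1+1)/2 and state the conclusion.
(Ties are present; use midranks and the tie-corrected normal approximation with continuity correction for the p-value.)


Step 1: Combine and sort all 13 observations; assign midranks.
sorted (value, group): (11,X), (12,Y), (13,Y), (16,Y), (17,X), (17,Y), (21,Y), (24,X), (25,Y), (29,X), (30,X), (31,Y), (32,Y)
ranks: 11->1, 12->2, 13->3, 16->4, 17->5.5, 17->5.5, 21->7, 24->8, 25->9, 29->10, 30->11, 31->12, 32->13
Step 2: Rank sum for X: R1 = 1 + 5.5 + 8 + 10 + 11 = 35.5.
Step 3: U_X = R1 - n1(n1+1)/2 = 35.5 - 5*6/2 = 35.5 - 15 = 20.5.
       U_Y = n1*n2 - U_X = 40 - 20.5 = 19.5.
Step 4: Ties are present, so use the tie-corrected normal approximation (with continuity correction) for the p-value.
Step 5: p-value = 1.000000; compare to alpha = 0.1. fail to reject H0.

U_X = 20.5, p = 1.000000, fail to reject H0 at alpha = 0.1.


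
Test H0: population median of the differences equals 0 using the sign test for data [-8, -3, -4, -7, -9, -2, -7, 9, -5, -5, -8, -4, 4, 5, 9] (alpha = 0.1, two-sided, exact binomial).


Step 1: Discard zero differences. Original n = 15; n_eff = number of nonzero differences = 15.
Nonzero differences (with sign): -8, -3, -4, -7, -9, -2, -7, +9, -5, -5, -8, -4, +4, +5, +9
Step 2: Count signs: positive = 4, negative = 11.
Step 3: Under H0: P(positive) = 0.5, so the number of positives S ~ Bin(15, 0.5).
Step 4: Two-sided exact p-value = sum of Bin(15,0.5) probabilities at or below the observed probability = 0.118469.
Step 5: alpha = 0.1. fail to reject H0.

n_eff = 15, pos = 4, neg = 11, p = 0.118469, fail to reject H0.


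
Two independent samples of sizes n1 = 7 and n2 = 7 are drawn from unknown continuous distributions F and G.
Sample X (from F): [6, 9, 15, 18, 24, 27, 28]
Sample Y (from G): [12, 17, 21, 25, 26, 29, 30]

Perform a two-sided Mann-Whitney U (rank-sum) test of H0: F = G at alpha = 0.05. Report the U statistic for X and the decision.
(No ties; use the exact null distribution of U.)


Step 1: Combine and sort all 14 observations; assign midranks.
sorted (value, group): (6,X), (9,X), (12,Y), (15,X), (17,Y), (18,X), (21,Y), (24,X), (25,Y), (26,Y), (27,X), (28,X), (29,Y), (30,Y)
ranks: 6->1, 9->2, 12->3, 15->4, 17->5, 18->6, 21->7, 24->8, 25->9, 26->10, 27->11, 28->12, 29->13, 30->14
Step 2: Rank sum for X: R1 = 1 + 2 + 4 + 6 + 8 + 11 + 12 = 44.
Step 3: U_X = R1 - n1(n1+1)/2 = 44 - 7*8/2 = 44 - 28 = 16.
       U_Y = n1*n2 - U_X = 49 - 16 = 33.
Step 4: No ties, so the exact null distribution of U (based on enumerating the C(14,7) = 3432 equally likely rank assignments) gives the two-sided p-value.
Step 5: p-value = 0.317599; compare to alpha = 0.05. fail to reject H0.

U_X = 16, p = 0.317599, fail to reject H0 at alpha = 0.05.


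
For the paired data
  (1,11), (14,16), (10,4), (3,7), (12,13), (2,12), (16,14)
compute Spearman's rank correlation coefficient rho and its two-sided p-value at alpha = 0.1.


Step 1: Rank x and y separately (midranks; no ties here).
rank(x): 1->1, 14->6, 10->4, 3->3, 12->5, 2->2, 16->7
rank(y): 11->3, 16->7, 4->1, 7->2, 13->5, 12->4, 14->6
Step 2: d_i = R_x(i) - R_y(i); compute d_i^2.
  (1-3)^2=4, (6-7)^2=1, (4-1)^2=9, (3-2)^2=1, (5-5)^2=0, (2-4)^2=4, (7-6)^2=1
sum(d^2) = 20.
Step 3: rho = 1 - 6*20 / (7*(7^2 - 1)) = 1 - 120/336 = 0.642857.
Step 4: Under H0, t = rho * sqrt((n-2)/(1-rho^2)) = 1.8766 ~ t(5).
Step 5: Two-sided p-value from the t-distribution with 5 df = 0.119392.
Step 6: alpha = 0.1. fail to reject H0.

rho = 0.6429, p = 0.119392, fail to reject H0 at alpha = 0.1.


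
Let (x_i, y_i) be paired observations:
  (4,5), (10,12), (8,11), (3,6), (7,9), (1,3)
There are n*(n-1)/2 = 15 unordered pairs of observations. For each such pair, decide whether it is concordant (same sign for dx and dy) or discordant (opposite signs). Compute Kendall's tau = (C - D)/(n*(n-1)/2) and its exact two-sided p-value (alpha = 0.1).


Step 1: Enumerate the 15 unordered pairs (i,j) with i<j and classify each by sign(x_j-x_i) * sign(y_j-y_i).
  (1,2):dx=+6,dy=+7->C; (1,3):dx=+4,dy=+6->C; (1,4):dx=-1,dy=+1->D; (1,5):dx=+3,dy=+4->C
  (1,6):dx=-3,dy=-2->C; (2,3):dx=-2,dy=-1->C; (2,4):dx=-7,dy=-6->C; (2,5):dx=-3,dy=-3->C
  (2,6):dx=-9,dy=-9->C; (3,4):dx=-5,dy=-5->C; (3,5):dx=-1,dy=-2->C; (3,6):dx=-7,dy=-8->C
  (4,5):dx=+4,dy=+3->C; (4,6):dx=-2,dy=-3->C; (5,6):dx=-6,dy=-6->C
Step 2: C = 14, D = 1, total pairs = 15.
Step 3: tau = (C - D)/(n(n-1)/2) = (14 - 1)/15 = 0.866667.
Step 4: Exact two-sided p-value (enumerate n! = 720 permutations of y under H0): p = 0.016667.
Step 5: alpha = 0.1. reject H0.

tau_b = 0.8667 (C=14, D=1), p = 0.016667, reject H0.


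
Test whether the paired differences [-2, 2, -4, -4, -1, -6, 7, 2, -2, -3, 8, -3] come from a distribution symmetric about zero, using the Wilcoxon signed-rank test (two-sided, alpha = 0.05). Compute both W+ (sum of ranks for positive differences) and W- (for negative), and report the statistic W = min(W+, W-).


Step 1: Drop any zero differences (none here) and take |d_i|.
|d| = [2, 2, 4, 4, 1, 6, 7, 2, 2, 3, 8, 3]
Step 2: Midrank |d_i| (ties get averaged ranks).
ranks: |2|->3.5, |2|->3.5, |4|->8.5, |4|->8.5, |1|->1, |6|->10, |7|->11, |2|->3.5, |2|->3.5, |3|->6.5, |8|->12, |3|->6.5
Step 3: Attach original signs; sum ranks with positive sign and with negative sign.
W+ = 3.5 + 11 + 3.5 + 12 = 30
W- = 3.5 + 8.5 + 8.5 + 1 + 10 + 3.5 + 6.5 + 6.5 = 48
(Check: W+ + W- = 78 should equal n(n+1)/2 = 78.)
Step 4: Test statistic W = min(W+, W-) = 30.
Step 5: Ties in |d|, so use the tie-corrected normal approximation.
        E[W] = n(n+1)/4 = 12*13/4 = 39.
        Tie groups: |d|=2 (t=4), |d|=3 (t=2), |d|=4 (t=2); sum(t^3 - t) = 72.
        Var[W] = n(n+1)(2n+1)/24 - sum(t^3-t)/48 = 3900/24 - 72/48 = 161.
        z = (W - E[W]) / sqrt(Var[W]) = (30 - 39) / 12.6886 = -0.7093.
        Two-sided p = 2*Phi(z) = 0.478139.
Step 6: alpha = 0.05. fail to reject H0.

W+ = 30, W- = 48, W = min = 30, p = 0.478139, fail to reject H0.


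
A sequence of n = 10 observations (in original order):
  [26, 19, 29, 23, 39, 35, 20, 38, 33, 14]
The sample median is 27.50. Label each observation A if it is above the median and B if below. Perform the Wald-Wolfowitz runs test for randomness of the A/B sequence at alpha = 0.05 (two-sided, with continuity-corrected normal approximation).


Step 1: Compute median = 27.50; label A = above, B = below.
Labels in order: BBABAABAAB  (n_A = 5, n_B = 5)
Step 2: Count runs R = 7.
Step 3: Under H0 (random ordering), E[R] = 2*n_A*n_B/(n_A+n_B) + 1 = 2*5*5/10 + 1 = 6.0000.
        Var[R] = 2*n_A*n_B*(2*n_A*n_B - n_A - n_B) / ((n_A+n_B)^2 * (n_A+n_B-1)) = 2000/900 = 2.2222.
        SD[R] = 1.4907.
Step 4: Continuity-corrected z = (R - 0.5 - E[R]) / SD[R] = (7 - 0.5 - 6.0000) / 1.4907 = 0.3354.
Step 5: Two-sided p-value via normal approximation = 2*(1 - Phi(|z|)) = 0.737316.
Step 6: alpha = 0.05. fail to reject H0.

R = 7, z = 0.3354, p = 0.737316, fail to reject H0.


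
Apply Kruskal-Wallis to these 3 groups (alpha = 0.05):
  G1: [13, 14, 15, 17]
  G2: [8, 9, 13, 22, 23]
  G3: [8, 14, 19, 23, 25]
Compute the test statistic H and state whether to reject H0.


Step 1: Combine all N = 14 observations and assign midranks.
sorted (value, group, rank): (8,G2,1.5), (8,G3,1.5), (9,G2,3), (13,G1,4.5), (13,G2,4.5), (14,G1,6.5), (14,G3,6.5), (15,G1,8), (17,G1,9), (19,G3,10), (22,G2,11), (23,G2,12.5), (23,G3,12.5), (25,G3,14)
Step 2: Sum ranks within each group.
R_1 = 28 (n_1 = 4)
R_2 = 32.5 (n_2 = 5)
R_3 = 44.5 (n_3 = 5)
Step 3: H = 12/(N(N+1)) * sum(R_i^2/n_i) - 3(N+1)
     = 12/(14*15) * (28^2/4 + 32.5^2/5 + 44.5^2/5) - 3*15
     = 0.057143 * 803.3 - 45
     = 0.902857.
Step 4: Ties present; correction factor C = 1 - 24/(14^3 - 14) = 0.991209. Corrected H = 0.902857 / 0.991209 = 0.910865.
Step 5: Under H0, H ~ chi^2(2); p-value = 0.634174.
Step 6: alpha = 0.05. fail to reject H0.

H = 0.9109, df = 2, p = 0.634174, fail to reject H0.


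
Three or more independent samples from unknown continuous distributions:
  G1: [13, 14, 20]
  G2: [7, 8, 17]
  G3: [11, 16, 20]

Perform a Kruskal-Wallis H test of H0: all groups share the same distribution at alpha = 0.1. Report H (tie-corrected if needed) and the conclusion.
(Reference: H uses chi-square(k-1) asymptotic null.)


Step 1: Combine all N = 9 observations and assign midranks.
sorted (value, group, rank): (7,G2,1), (8,G2,2), (11,G3,3), (13,G1,4), (14,G1,5), (16,G3,6), (17,G2,7), (20,G1,8.5), (20,G3,8.5)
Step 2: Sum ranks within each group.
R_1 = 17.5 (n_1 = 3)
R_2 = 10 (n_2 = 3)
R_3 = 17.5 (n_3 = 3)
Step 3: H = 12/(N(N+1)) * sum(R_i^2/n_i) - 3(N+1)
     = 12/(9*10) * (17.5^2/3 + 10^2/3 + 17.5^2/3) - 3*10
     = 0.133333 * 237.5 - 30
     = 1.666667.
Step 4: Ties present; correction factor C = 1 - 6/(9^3 - 9) = 0.991667. Corrected H = 1.666667 / 0.991667 = 1.680672.
Step 5: Under H0, H ~ chi^2(2); p-value = 0.431565.
Step 6: alpha = 0.1. fail to reject H0.

H = 1.6807, df = 2, p = 0.431565, fail to reject H0.


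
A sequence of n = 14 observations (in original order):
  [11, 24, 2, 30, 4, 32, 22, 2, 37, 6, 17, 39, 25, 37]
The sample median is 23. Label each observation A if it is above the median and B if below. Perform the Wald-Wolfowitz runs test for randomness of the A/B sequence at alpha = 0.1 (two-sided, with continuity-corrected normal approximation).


Step 1: Compute median = 23; label A = above, B = below.
Labels in order: BABABABBABBAAA  (n_A = 7, n_B = 7)
Step 2: Count runs R = 10.
Step 3: Under H0 (random ordering), E[R] = 2*n_A*n_B/(n_A+n_B) + 1 = 2*7*7/14 + 1 = 8.0000.
        Var[R] = 2*n_A*n_B*(2*n_A*n_B - n_A - n_B) / ((n_A+n_B)^2 * (n_A+n_B-1)) = 8232/2548 = 3.2308.
        SD[R] = 1.7974.
Step 4: Continuity-corrected z = (R - 0.5 - E[R]) / SD[R] = (10 - 0.5 - 8.0000) / 1.7974 = 0.8345.
Step 5: Two-sided p-value via normal approximation = 2*(1 - Phi(|z|)) = 0.403986.
Step 6: alpha = 0.1. fail to reject H0.

R = 10, z = 0.8345, p = 0.403986, fail to reject H0.


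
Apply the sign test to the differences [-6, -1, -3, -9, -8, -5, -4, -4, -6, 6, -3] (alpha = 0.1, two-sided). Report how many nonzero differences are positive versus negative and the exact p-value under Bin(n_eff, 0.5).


Step 1: Discard zero differences. Original n = 11; n_eff = number of nonzero differences = 11.
Nonzero differences (with sign): -6, -1, -3, -9, -8, -5, -4, -4, -6, +6, -3
Step 2: Count signs: positive = 1, negative = 10.
Step 3: Under H0: P(positive) = 0.5, so the number of positives S ~ Bin(11, 0.5).
Step 4: Two-sided exact p-value = sum of Bin(11,0.5) probabilities at or below the observed probability = 0.011719.
Step 5: alpha = 0.1. reject H0.

n_eff = 11, pos = 1, neg = 10, p = 0.011719, reject H0.


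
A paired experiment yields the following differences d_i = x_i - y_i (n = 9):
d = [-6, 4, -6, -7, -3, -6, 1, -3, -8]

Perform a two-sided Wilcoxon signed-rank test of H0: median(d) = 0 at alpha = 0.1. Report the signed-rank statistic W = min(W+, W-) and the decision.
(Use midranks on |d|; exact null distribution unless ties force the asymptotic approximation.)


Step 1: Drop any zero differences (none here) and take |d_i|.
|d| = [6, 4, 6, 7, 3, 6, 1, 3, 8]
Step 2: Midrank |d_i| (ties get averaged ranks).
ranks: |6|->6, |4|->4, |6|->6, |7|->8, |3|->2.5, |6|->6, |1|->1, |3|->2.5, |8|->9
Step 3: Attach original signs; sum ranks with positive sign and with negative sign.
W+ = 4 + 1 = 5
W- = 6 + 6 + 8 + 2.5 + 6 + 2.5 + 9 = 40
(Check: W+ + W- = 45 should equal n(n+1)/2 = 45.)
Step 4: Test statistic W = min(W+, W-) = 5.
Step 5: Ties in |d|, so use the tie-corrected normal approximation.
        E[W] = n(n+1)/4 = 9*10/4 = 22.5.
        Tie groups: |d|=3 (t=2), |d|=6 (t=3); sum(t^3 - t) = 30.
        Var[W] = n(n+1)(2n+1)/24 - sum(t^3-t)/48 = 1710/24 - 30/48 = 70.625.
        z = (W - E[W]) / sqrt(Var[W]) = (5 - 22.5) / 8.4039 = -2.0824.
        Two-sided p = 2*Phi(z) = 0.037308.
Step 6: alpha = 0.1. reject H0.

W+ = 5, W- = 40, W = min = 5, p = 0.037308, reject H0.


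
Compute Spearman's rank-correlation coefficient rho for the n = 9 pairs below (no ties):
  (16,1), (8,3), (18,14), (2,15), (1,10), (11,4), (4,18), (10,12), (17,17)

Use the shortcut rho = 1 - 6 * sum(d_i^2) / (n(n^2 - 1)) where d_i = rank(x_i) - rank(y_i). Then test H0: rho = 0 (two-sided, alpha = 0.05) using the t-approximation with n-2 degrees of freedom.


Step 1: Rank x and y separately (midranks; no ties here).
rank(x): 16->7, 8->4, 18->9, 2->2, 1->1, 11->6, 4->3, 10->5, 17->8
rank(y): 1->1, 3->2, 14->6, 15->7, 10->4, 4->3, 18->9, 12->5, 17->8
Step 2: d_i = R_x(i) - R_y(i); compute d_i^2.
  (7-1)^2=36, (4-2)^2=4, (9-6)^2=9, (2-7)^2=25, (1-4)^2=9, (6-3)^2=9, (3-9)^2=36, (5-5)^2=0, (8-8)^2=0
sum(d^2) = 128.
Step 3: rho = 1 - 6*128 / (9*(9^2 - 1)) = 1 - 768/720 = -0.066667.
Step 4: Under H0, t = rho * sqrt((n-2)/(1-rho^2)) = -0.1768 ~ t(7).
Step 5: Two-sided p-value from the t-distribution with 7 df = 0.864690.
Step 6: alpha = 0.05. fail to reject H0.

rho = -0.0667, p = 0.864690, fail to reject H0 at alpha = 0.05.


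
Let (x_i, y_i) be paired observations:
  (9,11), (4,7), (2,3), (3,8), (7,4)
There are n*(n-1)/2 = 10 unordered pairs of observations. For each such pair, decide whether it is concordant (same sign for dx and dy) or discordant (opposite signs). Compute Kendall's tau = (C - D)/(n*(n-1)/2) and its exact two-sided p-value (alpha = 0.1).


Step 1: Enumerate the 10 unordered pairs (i,j) with i<j and classify each by sign(x_j-x_i) * sign(y_j-y_i).
  (1,2):dx=-5,dy=-4->C; (1,3):dx=-7,dy=-8->C; (1,4):dx=-6,dy=-3->C; (1,5):dx=-2,dy=-7->C
  (2,3):dx=-2,dy=-4->C; (2,4):dx=-1,dy=+1->D; (2,5):dx=+3,dy=-3->D; (3,4):dx=+1,dy=+5->C
  (3,5):dx=+5,dy=+1->C; (4,5):dx=+4,dy=-4->D
Step 2: C = 7, D = 3, total pairs = 10.
Step 3: tau = (C - D)/(n(n-1)/2) = (7 - 3)/10 = 0.400000.
Step 4: Exact two-sided p-value (enumerate n! = 120 permutations of y under H0): p = 0.483333.
Step 5: alpha = 0.1. fail to reject H0.

tau_b = 0.4000 (C=7, D=3), p = 0.483333, fail to reject H0.
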